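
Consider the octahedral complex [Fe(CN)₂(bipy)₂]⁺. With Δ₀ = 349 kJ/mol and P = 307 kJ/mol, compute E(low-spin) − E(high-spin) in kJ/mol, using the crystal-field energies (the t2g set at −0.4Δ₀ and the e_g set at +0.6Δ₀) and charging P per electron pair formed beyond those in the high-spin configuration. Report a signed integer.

Ligand charges: 2×(-1) from CN⁻ and 2×(+0) from bipy sum to -2; with overall charge +1, Fe is +3.
Fe is in group 8, so Fe³⁺ is d⁵ (8 − 3 = 5).
High-spin d⁵ fills as t2g^3 e_g^2 with CFSE 3(−0.4) + 2(+0.6) = 0.0Δ₀ = 0 kJ/mol.
Low-spin: t2g^5 e_g^0, orbital CFSE = -2.0Δ₀ = -698 kJ/mol; plus 2 excess pairs × P = +614 kJ/mol; total -84 kJ/mol.
Thus E(LS) − E(HS) = -84 kJ/mol.

-84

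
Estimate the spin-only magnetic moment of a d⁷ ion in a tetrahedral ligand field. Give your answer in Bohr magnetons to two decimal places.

3.87 Bohr magnetons

With tetrahedral geometry the complex is necessarily high-spin.
Configuration: e⁴ t₂³ → 3 unpaired electrons.
μ(spin-only) = √[3(3+2)] = √15 ≈ 3.87 Bohr magnetons.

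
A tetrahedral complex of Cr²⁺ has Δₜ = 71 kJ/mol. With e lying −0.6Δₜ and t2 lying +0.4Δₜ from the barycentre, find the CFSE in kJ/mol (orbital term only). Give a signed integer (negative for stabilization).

Cr is in group 6, so Cr²⁺ is d⁴ (6 − 2 = 4).
Tetrahedral splitting is small, so the complex is high-spin.
The d⁴ electrons fill as e^2 t2^2.
Orbital CFSE = 2(-0.6) + 2(0.4) = -0.4Δₜ = -0.4 × 71 = -28 kJ/mol.

-28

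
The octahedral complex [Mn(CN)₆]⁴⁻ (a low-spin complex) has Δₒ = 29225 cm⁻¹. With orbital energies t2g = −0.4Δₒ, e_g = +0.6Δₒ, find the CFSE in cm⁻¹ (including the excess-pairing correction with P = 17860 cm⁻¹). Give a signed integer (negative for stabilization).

Each CN⁻ contributes -1; 6 × (-1) = -6. With overall charge -4, Mn is in the +2 oxidation state.
Mn sits in group 7; removing 2 electrons leaves Mn²⁺ with 7 − 2 = 5 d electrons.
The d⁵ electrons fill as t2g^5 e_g^0.
CFSE(orbital) = 5×(-0.4Δₒ) + 0×(0.6Δₒ) = -2.0Δₒ; with Δₒ = 29225 cm⁻¹ that is -58450 cm⁻¹.
Relative to high-spin t2g^3 e_g^2 (0 paired), the low-spin configuration has 2 additional pairs, contributing +2 × 17860 = +35720 cm⁻¹.
Net CFSE = -58450 + 35720 = -22730 cm⁻¹.

-22730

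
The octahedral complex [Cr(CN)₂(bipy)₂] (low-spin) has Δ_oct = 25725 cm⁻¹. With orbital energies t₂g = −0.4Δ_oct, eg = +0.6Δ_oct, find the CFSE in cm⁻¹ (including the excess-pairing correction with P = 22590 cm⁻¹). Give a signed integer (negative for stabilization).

Ligand charges: 2×(-1) from CN⁻ and 2×(+0) from bipy sum to -2; with overall charge +0, Cr is +2.
Group 6 minus oxidation state +2 gives a d⁴ configuration for Cr²⁺.
Configuration: t₂g⁴ eg⁰.
The orbital stabilization is -1.6Δ_oct = -1.6 × 25725 = -41160 cm⁻¹.
High-spin d⁴ would be t₂g³ eg¹ with 0 pairs; low-spin has 1, so 1 excess pair costs +1P = +22590 cm⁻¹.
Overall CFSE = -41160 + 22590 = -18570 cm⁻¹.

-18570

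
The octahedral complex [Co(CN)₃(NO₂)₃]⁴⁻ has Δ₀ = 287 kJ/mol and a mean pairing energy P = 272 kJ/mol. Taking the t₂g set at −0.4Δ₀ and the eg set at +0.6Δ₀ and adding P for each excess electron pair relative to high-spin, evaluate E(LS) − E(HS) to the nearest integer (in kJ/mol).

Ligand charges: 3×(-1) from CN⁻ and 3×(-1) from NO₂⁻ sum to -6; with overall charge -4, Co is +2.
Co sits in group 9; removing 2 electrons leaves Co²⁺ with 9 − 2 = 7 d electrons.
High-spin: t₂g⁵ eg², CFSE = -0.8Δ₀ = -230 kJ/mol.
Low-spin: t₂g⁶ eg¹, orbital CFSE = -1.8Δ₀ = -517 kJ/mol; plus 1 excess pair × P = +272 kJ/mol; total -245 kJ/mol.
E(LS) − E(HS) = -245 − (-230) = -15 kJ/mol.

-15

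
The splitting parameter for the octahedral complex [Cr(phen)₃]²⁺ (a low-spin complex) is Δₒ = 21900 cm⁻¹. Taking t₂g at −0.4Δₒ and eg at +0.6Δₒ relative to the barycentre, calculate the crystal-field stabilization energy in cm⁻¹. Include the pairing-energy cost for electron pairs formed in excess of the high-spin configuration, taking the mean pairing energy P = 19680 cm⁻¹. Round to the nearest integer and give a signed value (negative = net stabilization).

phen is neutral, so the +2 overall charge sits on Cr: oxidation state +2.
Group 6 minus oxidation state +2 gives a d⁴ configuration for Cr²⁺.
Electron filling gives t₂g⁴ eg⁰.
The orbital stabilization is -1.6Δₒ = -1.6 × 21900 = -35040 cm⁻¹.
Pairing penalty: 1 pair vs 0 in the high-spin reference → 1 extra × P = 19680 cm⁻¹.
Overall CFSE = -35040 + 19680 = -15360 cm⁻¹.

-15360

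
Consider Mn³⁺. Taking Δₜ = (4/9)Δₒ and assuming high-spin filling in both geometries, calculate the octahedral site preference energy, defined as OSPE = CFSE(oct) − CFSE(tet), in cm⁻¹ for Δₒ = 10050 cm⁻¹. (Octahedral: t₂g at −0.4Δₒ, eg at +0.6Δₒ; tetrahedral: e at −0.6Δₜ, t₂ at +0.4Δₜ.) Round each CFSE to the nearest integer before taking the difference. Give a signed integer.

-4243

Mn is in group 7, so Mn³⁺ is d⁴ (7 − 3 = 4).
In an octahedral site d⁴ (HS) is t2g^3 e_g^1, giving CFSE(oct) = -0.6Δₒ = -6030 cm⁻¹.
Tetrahedral e^2 t2^2 gives -0.4Δₜ = -0.4 × (4/9) × 10050 = -1787 cm⁻¹.
OSPE = CFSE(oct) − CFSE(tet) = -6030 − (-1787) = -4243 cm⁻¹.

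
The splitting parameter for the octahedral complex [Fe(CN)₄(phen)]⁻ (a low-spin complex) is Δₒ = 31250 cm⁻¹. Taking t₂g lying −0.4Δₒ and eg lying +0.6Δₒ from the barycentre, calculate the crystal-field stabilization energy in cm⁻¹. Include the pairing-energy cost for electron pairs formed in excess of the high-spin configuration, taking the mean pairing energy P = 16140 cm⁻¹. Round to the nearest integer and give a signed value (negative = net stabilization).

-30220

Ligand charges: 4×(-1) from CN⁻ and 1×(+0) from phen sum to -4; with overall charge -1, Fe is +3.
Group 8 minus oxidation state +3 gives a d⁵ configuration for Fe³⁺.
The d⁵ electrons fill as t₂g⁵ eg⁰.
The orbital stabilization is -2.0Δₒ = -2.0 × 31250 = -62500 cm⁻¹.
Relative to high-spin t₂g³ eg² (0 paired), the low-spin configuration has 2 additional pairs, contributing +2 × 16140 = +32280 cm⁻¹.
Combining: -62500 + 32280 = -30220 cm⁻¹.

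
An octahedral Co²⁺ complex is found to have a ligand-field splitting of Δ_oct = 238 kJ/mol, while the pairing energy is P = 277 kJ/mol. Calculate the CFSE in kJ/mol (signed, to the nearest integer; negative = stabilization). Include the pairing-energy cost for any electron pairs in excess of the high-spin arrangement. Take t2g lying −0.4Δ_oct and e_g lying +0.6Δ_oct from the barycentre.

-190

Group 9 minus oxidation state +2 gives a d⁷ configuration for Co²⁺.
Δ_oct < P, so pairing is avoided: the ground state is high-spin.
That gives t2g^5 e_g^2.
Orbital CFSE = -0.8Δ_oct = -0.8 × 238 = -190 kJ/mol.
High-spin has no excess pairs, so no pairing correction applies.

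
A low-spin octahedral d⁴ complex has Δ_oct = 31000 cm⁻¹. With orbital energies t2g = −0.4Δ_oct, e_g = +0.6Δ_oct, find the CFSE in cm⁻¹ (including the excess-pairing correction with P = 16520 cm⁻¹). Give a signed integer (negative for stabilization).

The d⁴ electrons fill as t2g^4 e_g^0.
CFSE(orbital) = 4×(-0.4Δ_oct) + 0×(0.6Δ_oct) = -1.6Δ_oct; with Δ_oct = 31000 cm⁻¹ that is -49600 cm⁻¹.
Pairing penalty: 1 pair vs 0 in the high-spin reference → 1 extra × P = 16520 cm⁻¹.
Overall CFSE = -49600 + 16520 = -33080 cm⁻¹.

-33080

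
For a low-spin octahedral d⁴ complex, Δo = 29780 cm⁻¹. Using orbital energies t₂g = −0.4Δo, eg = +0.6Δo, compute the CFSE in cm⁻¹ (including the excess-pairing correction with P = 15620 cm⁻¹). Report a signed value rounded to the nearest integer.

-32028

Configuration: t₂g⁴ eg⁰.
CFSE(orbital) = 4×(-0.4Δo) + 0×(0.6Δo) = -1.6Δo; with Δo = 29780 cm⁻¹ that is -47648 cm⁻¹.
Relative to high-spin t₂g³ eg¹ (0 paired), the low-spin configuration has 1 additional pair, contributing +1 × 15620 = +15620 cm⁻¹.
Combining: -47648 + 15620 = -32028 cm⁻¹.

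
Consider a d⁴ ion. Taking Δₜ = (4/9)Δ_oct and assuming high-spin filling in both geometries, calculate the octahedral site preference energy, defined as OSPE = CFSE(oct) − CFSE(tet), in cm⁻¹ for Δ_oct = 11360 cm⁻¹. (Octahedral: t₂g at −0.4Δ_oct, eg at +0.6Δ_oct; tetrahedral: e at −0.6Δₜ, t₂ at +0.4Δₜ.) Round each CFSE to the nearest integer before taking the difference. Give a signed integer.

-4796

Octahedral (high-spin): t₂g³ eg¹, CFSE = 3(−0.4) + 1(+0.6) = -0.6Δ_oct = -0.6 × 11360 = -6816 cm⁻¹.
In a tetrahedral site the filling is e² t₂²: CFSE(tet) = -0.4Δₜ = -0.4 × (4/9)(11360) = -2020 cm⁻¹.
OSPE = -6816 − (-2020) = -4796 cm⁻¹.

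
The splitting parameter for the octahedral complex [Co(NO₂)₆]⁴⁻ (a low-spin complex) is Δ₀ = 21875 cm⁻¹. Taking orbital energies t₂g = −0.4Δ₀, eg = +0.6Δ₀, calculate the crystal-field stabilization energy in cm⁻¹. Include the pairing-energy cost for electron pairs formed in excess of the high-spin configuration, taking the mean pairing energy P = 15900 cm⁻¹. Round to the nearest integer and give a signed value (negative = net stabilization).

-23475

Each NO₂⁻ contributes -1; 6 × (-1) = -6. With overall charge -4, Co is in the +2 oxidation state.
Group 9 minus oxidation state +2 gives a d⁷ configuration for Co²⁺.
Configuration: t₂g⁶ eg¹.
Orbital CFSE = 6(-0.4) + 1(0.6) = -1.8Δ₀ = -1.8 × 21875 = -39375 cm⁻¹.
Pairing penalty: 3 pairs vs 2 in the high-spin reference → 1 extra × P = 15900 cm⁻¹.
Net CFSE = -39375 + 15900 = -23475 cm⁻¹.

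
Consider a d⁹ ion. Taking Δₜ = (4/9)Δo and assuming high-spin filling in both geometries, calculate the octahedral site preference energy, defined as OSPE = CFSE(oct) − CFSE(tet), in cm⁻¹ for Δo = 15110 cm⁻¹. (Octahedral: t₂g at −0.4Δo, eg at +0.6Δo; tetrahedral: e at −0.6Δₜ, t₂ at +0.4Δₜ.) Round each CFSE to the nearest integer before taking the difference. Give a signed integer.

Octahedral (high-spin): t₂g⁶ eg³, CFSE = 6(−0.4) + 3(+0.6) = -0.6Δo = -0.6 × 15110 = -9066 cm⁻¹.
In a tetrahedral site the filling is e⁴ t₂⁵: CFSE(tet) = -0.4Δₜ = -0.4 × (4/9)(15110) = -2686 cm⁻¹.
Subtracting, OSPE = -9066 − (-2686) = -6380 cm⁻¹.

-6380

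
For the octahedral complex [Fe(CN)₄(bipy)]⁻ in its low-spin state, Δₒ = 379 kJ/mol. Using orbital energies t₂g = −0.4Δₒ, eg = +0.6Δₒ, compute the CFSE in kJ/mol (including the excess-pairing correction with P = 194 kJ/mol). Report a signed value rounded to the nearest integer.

-370

Ligand charges: 4×(-1) from CN⁻ and 1×(+0) from bipy sum to -4; with overall charge -1, Fe is +3.
Fe is in group 8, so Fe³⁺ is d⁵ (8 − 3 = 5).
The d⁵ electrons fill as t₂g⁵ eg⁰.
CFSE(orbital) = 5×(-0.4Δₒ) + 0×(0.6Δₒ) = -2.0Δₒ; with Δₒ = 379 kJ/mol that is -758 kJ/mol.
Relative to high-spin t₂g³ eg² (0 paired), the low-spin configuration has 2 additional pairs, contributing +2 × 194 = +388 kJ/mol.
Overall CFSE = -758 + 388 = -370 kJ/mol.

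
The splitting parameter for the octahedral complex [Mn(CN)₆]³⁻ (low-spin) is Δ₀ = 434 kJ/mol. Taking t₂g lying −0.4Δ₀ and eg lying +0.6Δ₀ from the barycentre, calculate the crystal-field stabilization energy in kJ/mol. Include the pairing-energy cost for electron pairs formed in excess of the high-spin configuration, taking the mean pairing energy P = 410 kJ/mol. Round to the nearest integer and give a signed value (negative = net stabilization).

-284

Each CN⁻ contributes -1; 6 × (-1) = -6. With overall charge -3, Mn is in the +3 oxidation state.
Mn sits in group 7; removing 3 electrons leaves Mn³⁺ with 7 − 3 = 4 d electrons.
The d⁴ electrons fill as t₂g⁴ eg⁰.
Orbital CFSE = 4(-0.4) + 0(0.6) = -1.6Δ₀ = -1.6 × 434 = -694 kJ/mol.
Pairing penalty: 1 pair vs 0 in the high-spin reference → 1 extra × P = 410 kJ/mol.
Overall CFSE = -694 + 410 = -284 kJ/mol.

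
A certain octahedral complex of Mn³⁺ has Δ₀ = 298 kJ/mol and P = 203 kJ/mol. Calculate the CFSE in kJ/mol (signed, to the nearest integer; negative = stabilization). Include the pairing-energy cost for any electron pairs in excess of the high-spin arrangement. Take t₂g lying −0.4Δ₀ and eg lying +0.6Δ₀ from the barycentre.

Mn sits in group 7; removing 3 electrons leaves Mn³⁺ with 7 − 3 = 4 d electrons.
Since Δ₀ = 298 kJ/mol > P = 203 kJ/mol, the complex adopts the low-spin configuration.
Filling d⁴ accordingly: t₂g⁴ eg⁰.
Orbital CFSE = -1.6Δ₀ = -1.6 × 298 = -477 kJ/mol.
Excess pairs vs high-spin: 1 − 0 = 1; pairing cost = +203 kJ/mol.
Net CFSE = -477 + 203 = -274 kJ/mol.

-274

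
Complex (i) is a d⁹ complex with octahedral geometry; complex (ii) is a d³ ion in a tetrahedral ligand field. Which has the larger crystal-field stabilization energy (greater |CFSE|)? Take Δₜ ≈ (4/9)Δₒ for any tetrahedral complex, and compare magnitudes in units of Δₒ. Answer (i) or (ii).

(i)

(i): For octahedral d⁹ the high- and low-spin configurations coincide; t2g^6 e_g^3, CFSE = -0.6Δₒ.
(ii): With tetrahedral geometry the complex is necessarily high-spin; e² t₂¹, CFSE = -0.8Δₜ ≈ -0.36Δₒ.
So (i) has the larger |CFSE|.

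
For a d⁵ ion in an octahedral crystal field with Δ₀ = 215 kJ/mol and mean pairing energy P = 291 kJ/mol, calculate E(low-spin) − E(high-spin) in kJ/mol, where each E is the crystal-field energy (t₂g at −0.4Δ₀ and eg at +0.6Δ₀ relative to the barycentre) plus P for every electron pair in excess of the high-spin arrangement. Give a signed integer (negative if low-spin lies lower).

In the high-spin limit (t₂g³ eg²) the orbital term is 0.0Δ₀ = 0 kJ/mol, with no excess pairing.
For low-spin the configuration is t₂g⁵ eg⁰: orbital energy -2.0 × 215 = -430 kJ/mol, and 2 additional pairs relative to high-spin add 582 kJ/mol, giving 152 kJ/mol.
The difference is 152 − (0) = 152 kJ/mol, so high-spin lies lower.

152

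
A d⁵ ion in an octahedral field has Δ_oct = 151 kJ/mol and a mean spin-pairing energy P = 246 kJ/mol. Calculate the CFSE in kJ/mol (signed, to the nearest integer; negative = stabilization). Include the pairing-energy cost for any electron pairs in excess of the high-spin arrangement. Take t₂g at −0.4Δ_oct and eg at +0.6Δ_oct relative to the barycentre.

Δ_oct < P, so pairing is avoided: the ground state is high-spin.
Configuration: t₂g³ eg².
Orbital CFSE = 0.0Δ_oct = 0.0 × 151 = 0 kJ/mol.
High-spin has no excess pairs, so no pairing correction applies.

0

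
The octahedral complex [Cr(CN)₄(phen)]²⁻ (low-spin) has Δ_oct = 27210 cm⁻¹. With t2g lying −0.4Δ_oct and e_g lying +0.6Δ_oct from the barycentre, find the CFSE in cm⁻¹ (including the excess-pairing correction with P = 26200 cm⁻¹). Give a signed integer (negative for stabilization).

-17336

Ligand charges: 4×(-1) from CN⁻ and 1×(+0) from phen sum to -4; with overall charge -2, Cr is +2.
Cr²⁺: group 6, so d-count = 6 − 2 = 4.
The d⁴ electrons fill as t2g^4 e_g^0.
The orbital stabilization is -1.6Δ_oct = -1.6 × 27210 = -43536 cm⁻¹.
Relative to high-spin t2g^3 e_g^1 (0 paired), the low-spin configuration has 1 additional pair, contributing +1 × 26200 = +26200 cm⁻¹.
Net CFSE = -43536 + 26200 = -17336 cm⁻¹.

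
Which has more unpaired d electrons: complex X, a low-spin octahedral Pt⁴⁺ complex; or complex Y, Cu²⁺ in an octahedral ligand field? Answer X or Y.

Y

X: Pt sits in group 10; removing 4 electrons leaves Pt⁴⁺ with 10 − 4 = 6 d electrons; t2g^6 e_g^0 → 0 unpaired.
Y: Cu is in group 11, so Cu²⁺ is d⁹ (11 − 2 = 9); t₂g⁶ eg³ → 1 unpaired.
So Y has more unpaired electrons.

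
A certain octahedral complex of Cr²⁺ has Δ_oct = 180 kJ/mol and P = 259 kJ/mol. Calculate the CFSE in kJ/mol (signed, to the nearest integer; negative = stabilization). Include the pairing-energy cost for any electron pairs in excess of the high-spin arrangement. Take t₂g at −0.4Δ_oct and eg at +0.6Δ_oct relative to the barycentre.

Cr sits in group 6; removing 2 electrons leaves Cr²⁺ with 6 − 2 = 4 d electrons.
Δ_oct < P, so pairing is avoided: the ground state is high-spin.
That gives t₂g³ eg¹.
Orbital CFSE = -0.6Δ_oct = -0.6 × 180 = -108 kJ/mol.
High-spin has no excess pairs, so no pairing correction applies.

-108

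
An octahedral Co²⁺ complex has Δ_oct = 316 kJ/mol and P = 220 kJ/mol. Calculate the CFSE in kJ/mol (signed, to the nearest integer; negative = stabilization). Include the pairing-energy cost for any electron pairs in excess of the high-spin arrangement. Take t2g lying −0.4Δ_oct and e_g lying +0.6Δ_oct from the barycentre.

Co²⁺: group 9, so d-count = 9 − 2 = 7.
With Δ_oct > P the complex is low-spin.
Filling d⁷ accordingly: t2g^6 e_g^1.
Orbital CFSE = -1.8Δ_oct = -1.8 × 316 = -569 kJ/mol.
Excess pairs vs high-spin: 3 − 2 = 1; pairing cost = +220 kJ/mol.
Net CFSE = -569 + 220 = -349 kJ/mol.

-349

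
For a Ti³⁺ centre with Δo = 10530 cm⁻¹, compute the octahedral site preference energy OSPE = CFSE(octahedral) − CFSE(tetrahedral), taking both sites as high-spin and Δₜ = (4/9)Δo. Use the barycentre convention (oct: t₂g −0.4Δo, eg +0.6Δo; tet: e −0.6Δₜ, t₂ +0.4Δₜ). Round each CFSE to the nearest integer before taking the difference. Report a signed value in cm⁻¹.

-1404

Ti is in group 4, so Ti³⁺ is d¹ (4 − 3 = 1).
In an octahedral site d¹ (HS) is t2g^1 e_g^0, giving CFSE(oct) = -0.4Δo = -4212 cm⁻¹.
Tetrahedral: e^1 t2^0, CFSE = 1(−0.6) + 0(+0.4) = -0.6Δₜ = -0.6 × (4/9) × 10530 = -2808 cm⁻¹.
OSPE = CFSE(oct) − CFSE(tet) = -4212 − (-2808) = -1404 cm⁻¹.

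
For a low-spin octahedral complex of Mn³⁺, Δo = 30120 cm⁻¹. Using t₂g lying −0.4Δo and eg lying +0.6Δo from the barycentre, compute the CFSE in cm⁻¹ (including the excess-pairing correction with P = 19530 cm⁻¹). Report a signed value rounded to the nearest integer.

-28662

Mn sits in group 7; removing 3 electrons leaves Mn³⁺ with 7 − 3 = 4 d electrons.
Electron filling gives t₂g⁴ eg⁰.
Orbital CFSE = 4(-0.4) + 0(0.6) = -1.6Δo = -1.6 × 30120 = -48192 cm⁻¹.
High-spin d⁴ would be t₂g³ eg¹ with 0 pairs; low-spin has 1, so 1 excess pair costs +1P = +19530 cm⁻¹.
Net CFSE = -48192 + 19530 = -28662 cm⁻¹.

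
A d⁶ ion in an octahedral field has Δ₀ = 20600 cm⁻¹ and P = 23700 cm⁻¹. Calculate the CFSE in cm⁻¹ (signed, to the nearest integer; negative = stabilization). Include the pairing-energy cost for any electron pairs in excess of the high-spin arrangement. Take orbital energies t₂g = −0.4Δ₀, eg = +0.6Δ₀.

With Δ₀ < P the complex is high-spin.
Filling d⁶ accordingly: t₂g⁴ eg².
Orbital CFSE = -0.4Δ₀ = -0.4 × 20600 = -8240 cm⁻¹.
High-spin has no excess pairs, so no pairing correction applies.

-8240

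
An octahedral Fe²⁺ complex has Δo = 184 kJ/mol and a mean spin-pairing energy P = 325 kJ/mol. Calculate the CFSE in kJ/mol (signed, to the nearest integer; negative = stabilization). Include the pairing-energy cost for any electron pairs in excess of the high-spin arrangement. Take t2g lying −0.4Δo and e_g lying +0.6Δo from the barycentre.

-74

Fe is in group 8, so Fe²⁺ is d⁶ (8 − 2 = 6).
Since Δo = 184 kJ/mol < P = 325 kJ/mol, the complex adopts the high-spin configuration.
Filling d⁶ accordingly: t2g^4 e_g^2.
Orbital CFSE = -0.4Δo = -0.4 × 184 = -74 kJ/mol.
High-spin has no excess pairs, so no pairing correction applies.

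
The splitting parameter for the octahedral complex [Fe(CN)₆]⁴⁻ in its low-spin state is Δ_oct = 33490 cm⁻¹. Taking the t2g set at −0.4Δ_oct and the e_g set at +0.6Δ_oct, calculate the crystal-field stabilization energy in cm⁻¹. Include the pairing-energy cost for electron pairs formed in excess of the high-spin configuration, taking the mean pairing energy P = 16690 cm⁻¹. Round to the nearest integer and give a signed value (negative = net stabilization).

Each CN⁻ contributes -1; 6 × (-1) = -6. With overall charge -4, Fe is in the +2 oxidation state.
Fe sits in group 8; removing 2 electrons leaves Fe²⁺ with 8 − 2 = 6 d electrons.
Electron filling gives t2g^6 e_g^0.
The orbital stabilization is -2.4Δ_oct = -2.4 × 33490 = -80376 cm⁻¹.
Relative to high-spin t2g^4 e_g^2 (1 paired), the low-spin configuration has 2 additional pairs, contributing +2 × 16690 = +33380 cm⁻¹.
Net CFSE = -80376 + 33380 = -46996 cm⁻¹.

-46996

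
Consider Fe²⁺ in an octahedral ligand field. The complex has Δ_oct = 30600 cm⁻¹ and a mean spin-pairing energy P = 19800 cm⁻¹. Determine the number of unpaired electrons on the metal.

0

Fe sits in group 8; removing 2 electrons leaves Fe²⁺ with 8 − 2 = 6 d electrons.
With Δ_oct > P the complex is low-spin.
That gives t2g^6 e_g^0.
Unpaired electrons: 0.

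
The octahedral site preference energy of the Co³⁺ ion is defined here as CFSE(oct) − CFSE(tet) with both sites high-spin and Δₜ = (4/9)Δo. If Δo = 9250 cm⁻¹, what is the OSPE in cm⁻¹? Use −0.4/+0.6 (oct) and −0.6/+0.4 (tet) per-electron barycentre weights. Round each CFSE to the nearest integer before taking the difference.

Co is in group 9, so Co³⁺ is d⁶ (9 − 3 = 6).
Octahedral (high-spin): t₂g⁴ eg², CFSE = 4(−0.4) + 2(+0.6) = -0.4Δo = -0.4 × 9250 = -3700 cm⁻¹.
Tetrahedral e³ t₂³ gives -0.6Δₜ = -0.6 × (4/9) × 9250 = -2467 cm⁻¹.
OSPE = -3700 − (-2467) = -1233 cm⁻¹.

-1233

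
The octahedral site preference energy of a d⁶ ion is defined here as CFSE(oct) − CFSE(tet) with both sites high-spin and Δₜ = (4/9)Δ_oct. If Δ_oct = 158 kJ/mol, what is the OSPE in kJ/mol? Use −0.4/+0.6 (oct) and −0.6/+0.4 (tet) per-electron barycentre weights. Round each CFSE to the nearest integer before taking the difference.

-21

In an octahedral site d⁶ (HS) is t₂g⁴ eg², giving CFSE(oct) = -0.4Δ_oct = -63 kJ/mol.
Tetrahedral: e³ t₂³, CFSE = 3(−0.6) + 3(+0.4) = -0.6Δₜ = -0.6 × (4/9) × 158 = -42 kJ/mol.
Subtracting, OSPE = -63 − (-42) = -21 kJ/mol.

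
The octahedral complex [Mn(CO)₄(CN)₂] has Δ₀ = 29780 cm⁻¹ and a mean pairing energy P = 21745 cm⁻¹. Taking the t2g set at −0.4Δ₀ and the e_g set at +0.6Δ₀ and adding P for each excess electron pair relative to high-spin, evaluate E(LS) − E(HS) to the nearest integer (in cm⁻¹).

Ligand charges: 4×(+0) from CO and 2×(-1) from CN⁻ sum to -2; with overall charge +0, Mn is +2.
Group 7 minus oxidation state +2 gives a d⁵ configuration for Mn²⁺.
High-spin d⁵ fills as t2g^3 e_g^2 with CFSE 3(−0.4) + 2(+0.6) = 0.0Δ₀ = 0 cm⁻¹.
Low-spin: t2g^5 e_g^0, orbital CFSE = -2.0Δ₀ = -59560 cm⁻¹; plus 2 excess pairs × P = +43490 cm⁻¹; total -16070 cm⁻¹.
The difference is -16070 − (0) = -16070 cm⁻¹, so low-spin lies lower.

-16070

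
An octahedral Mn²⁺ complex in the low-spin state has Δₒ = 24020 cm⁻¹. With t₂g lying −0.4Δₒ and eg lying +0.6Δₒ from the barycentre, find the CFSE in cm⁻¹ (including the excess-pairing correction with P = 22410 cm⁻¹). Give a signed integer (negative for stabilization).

-3220

Mn²⁺: group 7, so d-count = 7 − 2 = 5.
Configuration: t₂g⁵ eg⁰.
Orbital CFSE = 5(-0.4) + 0(0.6) = -2.0Δₒ = -2.0 × 24020 = -48040 cm⁻¹.
Relative to high-spin t₂g³ eg² (0 paired), the low-spin configuration has 2 additional pairs, contributing +2 × 22410 = +44820 cm⁻¹.
Combining: -48040 + 44820 = -3220 cm⁻¹.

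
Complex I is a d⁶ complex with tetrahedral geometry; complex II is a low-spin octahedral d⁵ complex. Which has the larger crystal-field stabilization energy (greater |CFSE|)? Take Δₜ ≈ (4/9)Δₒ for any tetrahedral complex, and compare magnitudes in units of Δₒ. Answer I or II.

II

I: With tetrahedral geometry the complex is necessarily high-spin; e³ t₂³, CFSE = -0.6Δₜ ≈ -0.27Δₒ.
II: t2g^5 e_g^0, CFSE = -2.0Δₒ.
So II has the larger |CFSE|.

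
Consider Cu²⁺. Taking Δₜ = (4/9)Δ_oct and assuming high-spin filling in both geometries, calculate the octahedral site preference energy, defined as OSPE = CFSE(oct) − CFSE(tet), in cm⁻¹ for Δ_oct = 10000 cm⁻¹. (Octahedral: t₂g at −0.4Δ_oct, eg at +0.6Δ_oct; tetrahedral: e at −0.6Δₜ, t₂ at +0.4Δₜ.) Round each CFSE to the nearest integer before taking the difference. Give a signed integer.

-4222

Cu sits in group 11; removing 2 electrons leaves Cu²⁺ with 11 − 2 = 9 d electrons.
Octahedral high-spin t2g^6 e_g^3: CFSE = -0.6 × 10000 = -6000 cm⁻¹.
Tetrahedral e^4 t2^5 gives -0.4Δₜ = -0.4 × (4/9) × 10000 = -1778 cm⁻¹.
OSPE = CFSE(oct) − CFSE(tet) = -6000 − (-1778) = -4222 cm⁻¹.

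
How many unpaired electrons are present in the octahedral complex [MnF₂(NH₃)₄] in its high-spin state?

5

Ligand charges: 2×(-1) from F⁻ and 4×(+0) from NH₃ sum to -2; with overall charge +0, Mn is +2.
Mn²⁺: group 7, so d-count = 7 − 2 = 5.
Configuration: t2g^3 e_g^2, giving 5 unpaired electrons.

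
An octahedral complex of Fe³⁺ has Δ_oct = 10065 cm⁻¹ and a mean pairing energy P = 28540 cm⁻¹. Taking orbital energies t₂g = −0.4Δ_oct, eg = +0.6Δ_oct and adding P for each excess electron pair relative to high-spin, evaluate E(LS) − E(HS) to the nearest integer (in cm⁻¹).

Fe is in group 8, so Fe³⁺ is d⁵ (8 − 3 = 5).
High-spin: t₂g³ eg², CFSE = 0.0Δ_oct = 0 cm⁻¹.
Low-spin: t₂g⁵ eg⁰, orbital CFSE = -2.0Δ_oct = -20130 cm⁻¹; plus 2 excess pairs × P = +57080 cm⁻¹; total 36950 cm⁻¹.
E(LS) − E(HS) = 36950 − (0) = 36950 cm⁻¹.

36950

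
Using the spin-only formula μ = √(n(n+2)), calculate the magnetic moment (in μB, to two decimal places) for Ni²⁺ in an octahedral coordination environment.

2.83 μB

Ni sits in group 10; removing 2 electrons leaves Ni²⁺ with 10 − 2 = 8 d electrons.
Configuration: t2g^6 e_g^2 → 2 unpaired electrons.
μ(spin-only) = √[2(2+2)] = √8 ≈ 2.83 μB.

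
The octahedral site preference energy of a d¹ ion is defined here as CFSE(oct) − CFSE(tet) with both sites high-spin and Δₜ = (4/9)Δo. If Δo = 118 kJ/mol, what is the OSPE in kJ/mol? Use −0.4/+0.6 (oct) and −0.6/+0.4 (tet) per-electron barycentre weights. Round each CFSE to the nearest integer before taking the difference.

In an octahedral site d¹ (HS) is t2g^1 e_g^0, giving CFSE(oct) = -0.4Δo = -47 kJ/mol.
Tetrahedral: e^1 t2^0, CFSE = 1(−0.6) + 0(+0.4) = -0.6Δₜ = -0.6 × (4/9) × 118 = -31 kJ/mol.
OSPE = CFSE(oct) − CFSE(tet) = -47 − (-31) = -16 kJ/mol.

-16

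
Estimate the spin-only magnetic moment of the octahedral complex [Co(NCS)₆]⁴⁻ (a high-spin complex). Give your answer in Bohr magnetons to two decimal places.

Each NCS⁻ contributes -1; 6 × (-1) = -6. With overall charge -4, Co is in the +2 oxidation state.
Co is in group 9, so Co²⁺ is d⁷ (9 − 2 = 7).
Configuration: t₂g⁵ eg² → 3 unpaired electrons.
μ(spin-only) = √[3(3+2)] = √15 ≈ 3.87 Bohr magnetons.

3.87 Bohr magnetons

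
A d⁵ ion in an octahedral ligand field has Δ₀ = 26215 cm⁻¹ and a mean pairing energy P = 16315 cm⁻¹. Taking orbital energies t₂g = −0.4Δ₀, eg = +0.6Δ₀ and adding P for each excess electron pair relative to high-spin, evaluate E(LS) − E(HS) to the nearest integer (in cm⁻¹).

High-spin: t₂g³ eg², CFSE = 0.0Δ₀ = 0 cm⁻¹.
Low-spin: t₂g⁵ eg⁰, orbital CFSE = -2.0Δ₀ = -52430 cm⁻¹; plus 2 excess pairs × P = +32630 cm⁻¹; total -19800 cm⁻¹.
The difference is -19800 − (0) = -19800 cm⁻¹, so low-spin lies lower.

-19800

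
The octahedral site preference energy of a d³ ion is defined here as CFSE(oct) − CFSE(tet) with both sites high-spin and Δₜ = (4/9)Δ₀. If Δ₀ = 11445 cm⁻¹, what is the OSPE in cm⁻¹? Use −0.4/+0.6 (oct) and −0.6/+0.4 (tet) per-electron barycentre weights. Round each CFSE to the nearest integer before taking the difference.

-9665

Octahedral (high-spin): t₂g³ eg⁰, CFSE = 3(−0.4) + 0(+0.6) = -1.2Δ₀ = -1.2 × 11445 = -13734 cm⁻¹.
Tetrahedral: e² t₂¹, CFSE = 2(−0.6) + 1(+0.4) = -0.8Δₜ = -0.8 × (4/9) × 11445 = -4069 cm⁻¹.
OSPE = -13734 − (-4069) = -9665 cm⁻¹.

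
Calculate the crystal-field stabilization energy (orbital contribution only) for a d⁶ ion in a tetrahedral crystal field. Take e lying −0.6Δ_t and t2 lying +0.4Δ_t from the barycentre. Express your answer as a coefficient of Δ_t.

With tetrahedral geometry the complex is necessarily high-spin.
Configuration: e^3 t2^3.
CFSE = 3(-0.6Δ_t) + 3(0.4Δ_t) = -1.8Δ_t + 1.2Δ_t = -0.6Δ_t.

-0.6 Δ_t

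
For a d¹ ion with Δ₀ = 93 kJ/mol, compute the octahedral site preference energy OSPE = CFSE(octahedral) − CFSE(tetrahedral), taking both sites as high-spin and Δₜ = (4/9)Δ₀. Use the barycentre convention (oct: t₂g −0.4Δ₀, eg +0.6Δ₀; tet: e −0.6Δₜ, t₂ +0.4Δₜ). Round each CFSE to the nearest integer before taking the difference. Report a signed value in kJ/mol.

-12

Octahedral (high-spin): t₂g¹ eg⁰, CFSE = 1(−0.4) + 0(+0.6) = -0.4Δ₀ = -0.4 × 93 = -37 kJ/mol.
Tetrahedral: e¹ t₂⁰, CFSE = 1(−0.6) + 0(+0.4) = -0.6Δₜ = -0.6 × (4/9) × 93 = -25 kJ/mol.
OSPE = -37 − (-25) = -12 kJ/mol.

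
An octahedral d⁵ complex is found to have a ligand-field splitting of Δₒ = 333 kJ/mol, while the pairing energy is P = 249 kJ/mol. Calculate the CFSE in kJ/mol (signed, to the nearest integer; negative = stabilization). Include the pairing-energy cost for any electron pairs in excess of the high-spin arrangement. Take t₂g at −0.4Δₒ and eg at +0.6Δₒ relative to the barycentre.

Here Δₒ > P (333 > 249), so the low-spin state is favoured.
That gives t₂g⁵ eg⁰.
Orbital CFSE = -2.0Δₒ = -2.0 × 333 = -666 kJ/mol.
Excess pairs vs high-spin: 2 − 0 = 2; pairing cost = +498 kJ/mol.
Net CFSE = -666 + 498 = -168 kJ/mol.

-168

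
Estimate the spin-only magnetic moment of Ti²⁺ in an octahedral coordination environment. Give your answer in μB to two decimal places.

2.83 μB

Group 4 minus oxidation state +2 gives a d² configuration for Ti²⁺.
Configuration: t₂g² eg⁰ → 2 unpaired electrons.
μ(spin-only) = √[2(2+2)] = √8 ≈ 2.83 μB.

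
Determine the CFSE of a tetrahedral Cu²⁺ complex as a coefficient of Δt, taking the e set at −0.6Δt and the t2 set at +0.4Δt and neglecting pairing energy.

-0.4 Δt

Cu is in group 11, so Cu²⁺ is d⁹ (11 − 2 = 9).
Tetrahedral splitting is small, so the complex is high-spin.
Configuration: e^4 t2^5.
CFSE = 4(-0.6Δt) + 5(0.4Δt) = -2.4Δt + 2.0Δt = -0.4Δt.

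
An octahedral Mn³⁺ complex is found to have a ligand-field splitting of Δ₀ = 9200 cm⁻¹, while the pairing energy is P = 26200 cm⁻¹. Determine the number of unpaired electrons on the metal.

4

Mn is in group 7, so Mn³⁺ is d⁴ (7 − 3 = 4).
Δ₀ < P, so pairing is avoided: the ground state is high-spin.
Configuration: t2g^3 e_g^1.
Unpaired electrons: 4.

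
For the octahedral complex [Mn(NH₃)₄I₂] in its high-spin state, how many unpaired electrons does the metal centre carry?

Ligand charges: 4×(+0) from NH₃ and 2×(-1) from I⁻ sum to -2; with overall charge +0, Mn is +2.
Mn²⁺: group 7, so d-count = 7 − 2 = 5.
Configuration: t2g^3 e_g^2, giving 5 unpaired electrons.

5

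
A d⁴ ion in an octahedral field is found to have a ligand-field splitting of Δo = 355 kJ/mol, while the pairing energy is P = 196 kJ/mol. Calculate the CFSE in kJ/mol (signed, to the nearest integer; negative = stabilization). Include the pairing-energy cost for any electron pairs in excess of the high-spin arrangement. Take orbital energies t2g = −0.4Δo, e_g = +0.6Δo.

-372

Δo > P, so pairing is preferred: the ground state is low-spin.
That gives t2g^4 e_g^0.
Orbital CFSE = -1.6Δo = -1.6 × 355 = -568 kJ/mol.
Excess pairs vs high-spin: 1 − 0 = 1; pairing cost = +196 kJ/mol.
Net CFSE = -568 + 196 = -372 kJ/mol.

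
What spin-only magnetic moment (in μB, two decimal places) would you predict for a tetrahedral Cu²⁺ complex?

1.73 μB

Cu²⁺: group 11, so d-count = 11 − 2 = 9.
Tetrahedral splitting is small, so the complex is high-spin.
Configuration: e^4 t2^5 → 1 unpaired electron.
μ(spin-only) = √[1(1+2)] = √3 ≈ 1.73 μB.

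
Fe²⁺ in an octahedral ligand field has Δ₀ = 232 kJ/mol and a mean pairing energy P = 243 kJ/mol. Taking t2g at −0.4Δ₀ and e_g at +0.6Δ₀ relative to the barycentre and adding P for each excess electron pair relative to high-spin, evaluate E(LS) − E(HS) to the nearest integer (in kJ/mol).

Fe²⁺: group 8, so d-count = 8 − 2 = 6.
In the high-spin limit (t2g^4 e_g^2) the orbital term is -0.4Δ₀ = -93 kJ/mol, with no excess pairing.
For low-spin the configuration is t2g^6 e_g^0: orbital energy -2.4 × 232 = -557 kJ/mol, and 2 additional pairs relative to high-spin add 486 kJ/mol, giving -71 kJ/mol.
Thus E(LS) − E(HS) = 22 kJ/mol.

22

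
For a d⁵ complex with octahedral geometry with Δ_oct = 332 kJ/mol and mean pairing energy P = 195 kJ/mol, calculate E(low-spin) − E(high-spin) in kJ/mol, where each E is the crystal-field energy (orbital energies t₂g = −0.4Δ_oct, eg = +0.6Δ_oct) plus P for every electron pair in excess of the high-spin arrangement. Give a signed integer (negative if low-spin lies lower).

High-spin: t₂g³ eg², CFSE = 0.0Δ_oct = 0 kJ/mol.
For low-spin the configuration is t₂g⁵ eg⁰: orbital energy -2.0 × 332 = -664 kJ/mol, and 2 additional pairs relative to high-spin add 390 kJ/mol, giving -274 kJ/mol.
Thus E(LS) − E(HS) = -274 kJ/mol.

-274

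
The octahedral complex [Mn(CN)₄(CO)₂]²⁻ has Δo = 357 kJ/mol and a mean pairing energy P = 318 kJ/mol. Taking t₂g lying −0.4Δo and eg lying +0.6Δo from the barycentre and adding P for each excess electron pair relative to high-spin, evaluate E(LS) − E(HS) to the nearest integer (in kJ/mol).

-78

Ligand charges: 4×(-1) from CN⁻ and 2×(+0) from CO sum to -4; with overall charge -2, Mn is +2.
Group 7 minus oxidation state +2 gives a d⁵ configuration for Mn²⁺.
High-spin: t₂g³ eg², CFSE = 0.0Δo = 0 kJ/mol.
Low-spin t₂g⁵ eg⁰ gives -2.0Δo = -714 kJ/mol, but forming 2 extra pairs costs 2P = 636 kJ/mol, so E(LS) = -714 + 636 = -78 kJ/mol.
Thus E(LS) − E(HS) = -78 kJ/mol.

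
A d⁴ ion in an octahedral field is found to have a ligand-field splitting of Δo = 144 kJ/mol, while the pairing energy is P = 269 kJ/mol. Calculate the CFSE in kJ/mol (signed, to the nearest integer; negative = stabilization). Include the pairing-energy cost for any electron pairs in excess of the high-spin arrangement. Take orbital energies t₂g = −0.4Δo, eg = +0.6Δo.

-86

Since Δo = 144 kJ/mol < P = 269 kJ/mol, the complex adopts the high-spin configuration.
Filling d⁴ accordingly: t₂g³ eg¹.
Orbital CFSE = -0.6Δo = -0.6 × 144 = -86 kJ/mol.
High-spin has no excess pairs, so no pairing correction applies.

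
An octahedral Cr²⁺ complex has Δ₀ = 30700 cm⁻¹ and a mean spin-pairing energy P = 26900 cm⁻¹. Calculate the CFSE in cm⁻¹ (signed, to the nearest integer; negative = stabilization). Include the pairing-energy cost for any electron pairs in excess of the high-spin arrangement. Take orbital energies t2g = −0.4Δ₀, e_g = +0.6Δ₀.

-22220

Cr is in group 6, so Cr²⁺ is d⁴ (6 − 2 = 4).
With Δ₀ > P the complex is low-spin.
Configuration: t2g^4 e_g^0.
Orbital CFSE = -1.6Δ₀ = -1.6 × 30700 = -49120 cm⁻¹.
Excess pairs vs high-spin: 1 − 0 = 1; pairing cost = +26900 cm⁻¹.
Net CFSE = -49120 + 26900 = -22220 cm⁻¹.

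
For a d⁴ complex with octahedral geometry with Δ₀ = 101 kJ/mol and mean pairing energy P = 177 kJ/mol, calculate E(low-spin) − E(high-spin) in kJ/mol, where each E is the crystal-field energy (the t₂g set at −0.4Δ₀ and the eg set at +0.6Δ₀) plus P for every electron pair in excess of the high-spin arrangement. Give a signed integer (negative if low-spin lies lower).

76

High-spin d⁴ fills as t₂g³ eg¹ with CFSE 3(−0.4) + 1(+0.6) = -0.6Δ₀ = -61 kJ/mol.
For low-spin the configuration is t₂g⁴ eg⁰: orbital energy -1.6 × 101 = -162 kJ/mol, and 1 additional pair relative to high-spin adds 177 kJ/mol, giving 15 kJ/mol.
The difference is 15 − (-61) = 76 kJ/mol, so high-spin lies lower.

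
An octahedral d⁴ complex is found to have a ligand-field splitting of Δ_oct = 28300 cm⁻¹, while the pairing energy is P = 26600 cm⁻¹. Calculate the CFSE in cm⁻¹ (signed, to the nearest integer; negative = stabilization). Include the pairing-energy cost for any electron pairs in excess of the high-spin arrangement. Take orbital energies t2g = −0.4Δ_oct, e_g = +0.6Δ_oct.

Here Δ_oct > P (28300 > 26600), so the low-spin state is favoured.
Configuration: t2g^4 e_g^0.
Orbital CFSE = -1.6Δ_oct = -1.6 × 28300 = -45280 cm⁻¹.
Excess pairs vs high-spin: 1 − 0 = 1; pairing cost = +26600 cm⁻¹.
Net CFSE = -45280 + 26600 = -18680 cm⁻¹.

-18680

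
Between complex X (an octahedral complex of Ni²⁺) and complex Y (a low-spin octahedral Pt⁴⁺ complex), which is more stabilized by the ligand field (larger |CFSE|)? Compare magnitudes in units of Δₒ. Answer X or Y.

Y

X: Group 10 minus oxidation state +2 gives a d⁸ configuration for Ni²⁺; t₂g⁶ eg², CFSE = -1.2Δₒ.
Y: Pt is in group 10, so Pt⁴⁺ is d⁶ (10 − 4 = 6); t₂g⁶ eg⁰, CFSE = -2.4Δₒ.
So Y has the larger |CFSE|.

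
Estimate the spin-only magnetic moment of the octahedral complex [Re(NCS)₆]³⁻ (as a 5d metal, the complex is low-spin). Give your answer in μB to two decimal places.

2.83 μB

Each NCS⁻ contributes -1; 6 × (-1) = -6. With overall charge -3, Re is in the +3 oxidation state.
Re sits in group 7; removing 3 electrons leaves Re³⁺ with 7 − 3 = 4 d electrons.
Configuration: t₂g⁴ eg⁰ → 2 unpaired electrons.
μ(spin-only) = √[2(2+2)] = √8 ≈ 2.83 μB.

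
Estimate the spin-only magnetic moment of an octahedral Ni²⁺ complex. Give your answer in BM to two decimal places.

2.83 BM

Group 10 minus oxidation state +2 gives a d⁸ configuration for Ni²⁺.
Configuration: t2g^6 e_g^2 → 2 unpaired electrons.
μ(spin-only) = √[2(2+2)] = √8 ≈ 2.83 BM.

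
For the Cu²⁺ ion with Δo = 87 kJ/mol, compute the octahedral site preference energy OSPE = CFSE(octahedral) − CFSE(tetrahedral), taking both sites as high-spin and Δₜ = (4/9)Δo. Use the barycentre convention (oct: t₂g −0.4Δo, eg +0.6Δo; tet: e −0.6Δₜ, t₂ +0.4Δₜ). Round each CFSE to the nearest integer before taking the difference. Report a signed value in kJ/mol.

-37

Cu sits in group 11; removing 2 electrons leaves Cu²⁺ with 11 − 2 = 9 d electrons.
Octahedral high-spin t₂g⁶ eg³: CFSE = -0.6 × 87 = -52 kJ/mol.
Tetrahedral: e⁴ t₂⁵, CFSE = 4(−0.6) + 5(+0.4) = -0.4Δₜ = -0.4 × (4/9) × 87 = -15 kJ/mol.
Subtracting, OSPE = -52 − (-15) = -37 kJ/mol.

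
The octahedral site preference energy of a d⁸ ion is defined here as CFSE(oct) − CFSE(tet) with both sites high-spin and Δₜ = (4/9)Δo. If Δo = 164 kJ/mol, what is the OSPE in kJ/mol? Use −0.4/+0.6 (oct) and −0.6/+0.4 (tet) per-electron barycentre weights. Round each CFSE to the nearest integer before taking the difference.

-139

Octahedral high-spin t2g^6 e_g^2: CFSE = -1.2 × 164 = -197 kJ/mol.
Tetrahedral: e^4 t2^4, CFSE = 4(−0.6) + 4(+0.4) = -0.8Δₜ = -0.8 × (4/9) × 164 = -58 kJ/mol.
OSPE = CFSE(oct) − CFSE(tet) = -197 − (-58) = -139 kJ/mol.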